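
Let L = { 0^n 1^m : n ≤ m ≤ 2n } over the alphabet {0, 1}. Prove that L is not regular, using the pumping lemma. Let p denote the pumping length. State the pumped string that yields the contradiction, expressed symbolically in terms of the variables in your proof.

0^{p+k} 1^p

Assume L is regular; let p be its pumping constant.
Take w = 0^p 1^p ∈ L (since p ≤ p ≤ 2p), with |w| = 2p ≥ p.
By the pumping lemma, w = xyz with |xy| ≤ p and y is nonempty.
The first p characters of w are 0's, so xy (and hence y) consists only of 0's. Write y = 0^k, 1 ≤ k ≤ p.
Pump with i = 2: xy^2z = 0^{p+k} 1^p. Now n = p+k > p = m, so the condition n ≤ m fails. Thus xy^2z ∉ L.
This contradicts the pumping lemma, so L is not regular.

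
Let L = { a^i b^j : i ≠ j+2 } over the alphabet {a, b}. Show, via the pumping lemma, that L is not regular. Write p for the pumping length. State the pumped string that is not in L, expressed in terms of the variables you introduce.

a^{p+p!} b^{p+p!-2}

Toward a contradiction, assume L is regular with pumping length p.
Choose w = a^p b^{p+p!-2}. Since p ≠ (p+p!-2)+2 = p+p!, w ∈ L; and |w| ≥ p.
The pumping lemma gives a decomposition w = xyz where |xy| ≤ p and |y| ≥ 1.
Because |xy| ≤ p and w begins with p copies of a, we have y = a^k with 1 ≤ k ≤ p.
Since 1 ≤ k ≤ p, k divides p!; set t = 1 + p!/k. Then xy^t z has p + (p!/k)·k = p + p! copies of a. Now the a-count is p+p! and (b-count)+2 = (p+p!-2)+2 = p+p!, so i ≠ j+2 fails. So xy^t z = a^{p+p!} b^{p+p!-2} ∉ L.
This is a contradiction; hence L is not regular.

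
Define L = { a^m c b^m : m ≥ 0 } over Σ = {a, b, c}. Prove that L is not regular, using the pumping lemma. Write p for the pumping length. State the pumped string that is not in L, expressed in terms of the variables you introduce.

a^{p+k} c b^p

Toward a contradiction, assume L is regular with pumping length p.
Take w = a^p c b^p ∈ L with |w| = 2p+1 ≥ p.
The pumping lemma gives a decomposition w = xyz where |xy| ≤ p and y is nonempty.
The first p characters of w are a's, so xy (and hence y) consists only of a's. Write y = a^k, 1 ≤ k ≤ p.
Pump with i = 2: xy^2z = a^{p+k} c b^p, which would require p+k = p. But k ≥ 1, so xy^2z ∉ L.
This is a contradiction; hence L is not regular.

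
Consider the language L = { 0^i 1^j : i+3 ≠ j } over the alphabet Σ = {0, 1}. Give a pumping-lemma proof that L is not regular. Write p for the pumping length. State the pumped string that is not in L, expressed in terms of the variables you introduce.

0^{p+p!} 1^{p+p!+3}

Assume L is regular. Let p be the pumping length given by the pumping lemma.
Choose w = 0^p 1^{p+p!+3}. Since p ≠ (p+p!+3)-3 = p+p!, w ∈ L; and |w| ≥ p.
By the pumping lemma, w = xyz with |xy| ≤ p and |y| ≥ 1.
The first p characters of w are 0's, so xy (and hence y) consists only of 0's. Write y = 0^k, 1 ≤ k ≤ p.
Since 1 ≤ k ≤ p, k divides p!; set t = 1 + p!/k. Then xy^t z has p + (p!/k)·k = p + p! copies of 0. Now the 0-count is p+p! and (1-count)-3 = (p+p!+3)-3 = p+p!, so i+3 ≠ j fails. So xy^t z = 0^{p+p!} 1^{p+p!+3} ∉ L.
This contradicts the pumping lemma, so L is not regular.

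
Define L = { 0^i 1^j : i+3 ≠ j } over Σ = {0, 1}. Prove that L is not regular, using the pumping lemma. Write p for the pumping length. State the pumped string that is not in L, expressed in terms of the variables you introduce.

Toward a contradiction, assume L is regular with pumping length p.
Choose w = 0^p 1^{p+p!+3}. Since p ≠ (p+p!+3)-3 = p+p!, w ∈ L; and |w| ≥ p.
By the pumping lemma, w = xyz with |xy| ≤ p and y is nonempty.
The first p characters of w are 0's, so xy (and hence y) consists only of 0's. Write y = 0^k, 1 ≤ k ≤ p.
Since 1 ≤ k ≤ p, k divides p!; set t = 1 + p!/k. Then xy^t z has p + (p!/k)·k = p + p! copies of 0. Now the 0-count is p+p! and (1-count)-3 = (p+p!+3)-3 = p+p!, so i+3 ≠ j fails. So xy^t z = 0^{p+p!} 1^{p+p!+3} ∉ L.
Contradiction. Therefore L is not regular.

0^{p+p!} 1^{p+p!+3}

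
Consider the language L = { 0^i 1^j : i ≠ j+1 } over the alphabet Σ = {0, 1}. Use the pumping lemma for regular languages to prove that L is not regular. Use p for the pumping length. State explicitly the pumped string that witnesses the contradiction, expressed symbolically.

Assume L is regular. Let p be the pumping length given by the pumping lemma.
Choose w = 0^p 1^{p+p!-1}. Since p ≠ (p+p!-1)+1 = p+p!, w ∈ L; and |w| ≥ p.
Write w = xyz as guaranteed by the lemma, with |xy| ≤ p and y is nonempty.
The first p characters of w are 0's, so xy (and hence y) consists only of 0's. Write y = 0^k, 1 ≤ k ≤ p.
Since 1 ≤ k ≤ p, k divides p!; set t = 1 + p!/k. Then xy^t z has p + (p!/k)·k = p + p! copies of 0. Now the 0-count is p+p! and (1-count)+1 = (p+p!-1)+1 = p+p!, so i ≠ j+1 fails. So xy^t z = 0^{p+p!} 1^{p+p!-1} ∉ L.
Contradiction. Therefore L is not regular.

0^{p+p!} 1^{p+p!-1}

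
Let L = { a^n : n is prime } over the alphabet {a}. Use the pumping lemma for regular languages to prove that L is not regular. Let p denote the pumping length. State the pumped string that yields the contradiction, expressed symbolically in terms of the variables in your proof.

a^{q(1+k)}

Suppose for contradiction that L is regular, and let p be the pumping length.
Let q be a prime with q ≥ p+2 (infinitely many primes exist), and take w = a^q ∈ L with |w| = q ≥ p.
By the pumping lemma, w = xyz with |xy| ≤ p and y is nonempty.
Then y = a^k for some k with 1 ≤ k ≤ p.
Since 1 ≤ k ≤ p, |xz| = q-k. Pump with i = q+1: |xy^{q+1}z| = (q-k)+(q+1)k = q+qk = q(1+k), which is composite (both factors ≥ 2). So xy^{q+1}z = a^{q(1+k)} ∉ L.
This is a contradiction; hence L is not regular.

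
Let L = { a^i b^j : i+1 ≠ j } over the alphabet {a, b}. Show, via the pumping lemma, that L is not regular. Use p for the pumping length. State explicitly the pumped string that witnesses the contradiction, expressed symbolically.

Assume L is regular; let p be its pumping constant.
Choose w = a^p b^{p+p!+1}. Since p ≠ (p+p!+1)-1 = p+p!, w ∈ L; and |w| ≥ p.
By the pumping lemma, w = xyz with |xy| ≤ p and |y| ≥ 1.
Since the first p symbols of w are all a's and |xy| ≤ p, y lies entirely in the leading a-block: y = a^k for some k with 1 ≤ k ≤ p.
Since 1 ≤ k ≤ p, k divides p!; set t = 1 + p!/k. Then xy^t z has p + (p!/k)·k = p + p! copies of a. Now the a-count is p+p! and (b-count)-1 = (p+p!+1)-1 = p+p!, so i+1 ≠ j fails. So xy^t z = a^{p+p!} b^{p+p!+1} ∉ L.
Contradiction. Therefore L is not regular.

a^{p+p!} b^{p+p!+1}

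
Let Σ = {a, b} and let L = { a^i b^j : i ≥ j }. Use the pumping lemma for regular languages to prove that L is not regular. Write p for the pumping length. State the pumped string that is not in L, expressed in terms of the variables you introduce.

a^{p-k} b^p

Toward a contradiction, assume L is regular with pumping length p.
Choose w = a^p b^p ∈ L, with |w| = 2p ≥ p.
Write w = xyz as guaranteed by the lemma, with |xy| ≤ p and |y| > 0.
Because |xy| ≤ p and w begins with p copies of a, we have y = a^k with 1 ≤ k ≤ p.
Consider xy^0z = xz = a^{p-k} b^p. Since k ≥ 1, the a-count p-k is less than p, so i ≥ j fails; thus xz ∉ L.
Contradiction. Therefore L is not regular.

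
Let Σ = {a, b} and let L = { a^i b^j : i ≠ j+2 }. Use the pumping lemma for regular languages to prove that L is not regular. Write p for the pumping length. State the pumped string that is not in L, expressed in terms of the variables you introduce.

a^{p+p!} b^{p+p!-2}

Suppose for contradiction that L is regular, and let p be the pumping length.
Choose w = a^p b^{p+p!-2}. Since p ≠ (p+p!-2)+2 = p+p!, w ∈ L; and |w| ≥ p.
Write w = xyz as guaranteed by the lemma, with |xy| ≤ p and |y| > 0.
Since the first p symbols of w are all a's and |xy| ≤ p, y lies entirely in the leading a-block: y = a^k for some k with 1 ≤ k ≤ p.
Since 1 ≤ k ≤ p, k divides p!; set t = 1 + p!/k. Then xy^t z has p + (p!/k)·k = p + p! copies of a. Now the a-count is p+p! and (b-count)+2 = (p+p!-2)+2 = p+p!, so i ≠ j+2 fails. So xy^t z = a^{p+p!} b^{p+p!-2} ∉ L.
Contradiction. Therefore L is not regular.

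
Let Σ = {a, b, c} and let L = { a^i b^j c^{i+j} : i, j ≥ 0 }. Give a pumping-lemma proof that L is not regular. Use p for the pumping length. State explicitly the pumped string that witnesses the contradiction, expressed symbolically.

Assume L is regular; let p be its pumping constant.
Take w = a^p b^p c^{2p} ∈ L (with i=j=p, i+j=2p), |w| = 4p ≥ p.
The pumping lemma gives a decomposition w = xyz where |xy| ≤ p and |y| > 0.
The first p characters of w are a's, so xy (and hence y) consists only of a's. Write y = a^k, 1 ≤ k ≤ p.
Consider xy^2z = a^{p+k} b^p c^{2p}. Now the a- and b-counts sum to 2p+k, but the c-count is 2p ≠ 2p+k. So xy^2z ∉ L.
This contradicts the pumping lemma, so L is not regular.

a^{p+k} b^p c^{2p}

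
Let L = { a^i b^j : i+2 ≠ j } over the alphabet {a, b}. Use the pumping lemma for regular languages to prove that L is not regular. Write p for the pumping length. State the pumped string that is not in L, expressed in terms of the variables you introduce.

a^{p+p!} b^{p+p!+2}

Toward a contradiction, assume L is regular with pumping length p.
Choose w = a^p b^{p+p!+2}. Since p ≠ (p+p!+2)-2 = p+p!, w ∈ L; and |w| ≥ p.
Write w = xyz as guaranteed by the lemma, with |xy| ≤ p and y is nonempty.
Since the first p symbols of w are all a's and |xy| ≤ p, y lies entirely in the leading a-block: y = a^k for some k with 1 ≤ k ≤ p.
Since 1 ≤ k ≤ p, k divides p!; set t = 1 + p!/k. Then xy^t z has p + (p!/k)·k = p + p! copies of a. Now the a-count is p+p! and (b-count)-2 = (p+p!+2)-2 = p+p!, so i+2 ≠ j fails. So xy^t z = a^{p+p!} b^{p+p!+2} ∉ L.
Contradiction. Therefore L is not regular.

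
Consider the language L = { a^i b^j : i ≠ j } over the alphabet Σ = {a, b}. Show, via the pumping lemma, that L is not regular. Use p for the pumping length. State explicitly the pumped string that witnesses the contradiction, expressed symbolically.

Suppose for contradiction that L is regular, and let p be the pumping length.
Choose w = a^p b^{p+p!}. Since p ≠ p+p!, w ∈ L; and |w| ≥ p.
Write w = xyz as guaranteed by the lemma, with |xy| ≤ p and y is nonempty.
The first p characters of w are a's, so xy (and hence y) consists only of a's. Write y = a^k, 1 ≤ k ≤ p.
Since 1 ≤ k ≤ p, k divides p!; set t = 1 + p!/k. Then xy^t z has p + (p!/k)·k = p + p! copies of a. Now the a-count equals the b-count, so i ≠ j fails. So xy^t z = a^{p+p!} b^{p+p!} ∉ L.
Contradiction. Therefore L is not regular.

a^{p+p!} b^{p+p!}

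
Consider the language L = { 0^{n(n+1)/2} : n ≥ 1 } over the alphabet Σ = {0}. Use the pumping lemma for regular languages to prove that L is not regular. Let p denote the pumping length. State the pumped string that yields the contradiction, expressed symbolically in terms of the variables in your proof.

0^{p(p+1)/2+k}

Assume L is regular. Let p be the pumping length given by the pumping lemma.
Take w = 0^{p(p+1)/2} ∈ L with |w| = p(p+1)/2 ≥ p.
The pumping lemma gives a decomposition w = xyz where |xy| ≤ p and |y| ≥ 1.
Then y = 0^k for some k with 1 ≤ k ≤ p.
Pump with i = 2: xy^2z = 0^{p(p+1)/2+k}. Since 1 ≤ k ≤ p, p(p+1)/2 < p(p+1)/2+k ≤ p(p+1)/2+p < (p+1)(p+2)/2, so p(p+1)/2+k is strictly between consecutive triangular numbers. So xy^2z ∉ L.
This contradicts the pumping lemma, so L is not regular.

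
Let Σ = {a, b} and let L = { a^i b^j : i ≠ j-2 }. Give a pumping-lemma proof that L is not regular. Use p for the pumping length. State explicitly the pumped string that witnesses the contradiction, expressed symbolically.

Toward a contradiction, assume L is regular with pumping length p.
Choose w = a^p b^{p+p!+2}. Since p ≠ (p+p!+2)-2 = p+p!, w ∈ L; and |w| ≥ p.
Write w = xyz as guaranteed by the lemma, with |xy| ≤ p and |y| > 0.
Because |xy| ≤ p and w begins with p copies of a, we have y = a^k with 1 ≤ k ≤ p.
Since 1 ≤ k ≤ p, k divides p!; set t = 1 + p!/k. Then xy^t z has p + (p!/k)·k = p + p! copies of a. Now the a-count is p+p! and (b-count)-2 = (p+p!+2)-2 = p+p!, so i ≠ j-2 fails. So xy^t z = a^{p+p!} b^{p+p!+2} ∉ L.
This contradicts the pumping lemma, so L is not regular.

a^{p+p!} b^{p+p!+2}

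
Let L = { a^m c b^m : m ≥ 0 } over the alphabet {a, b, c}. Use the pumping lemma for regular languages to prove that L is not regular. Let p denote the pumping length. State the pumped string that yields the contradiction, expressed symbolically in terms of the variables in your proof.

Suppose for contradiction that L is regular, and let p be the pumping length.
Take w = a^p c b^p ∈ L with |w| = 2p+1 ≥ p.
By the pumping lemma, w = xyz with |xy| ≤ p and |y| ≥ 1.
Since the first p symbols of w are all a's and |xy| ≤ p, y lies entirely in the leading a-block: y = a^k for some k with 1 ≤ k ≤ p.
Pump with i = 2: xy^2z = a^{p+k} c b^p, which would require p+k = p. But k ≥ 1, so xy^2z ∉ L.
Contradiction. Therefore L is not regular.

a^{p+k} c b^p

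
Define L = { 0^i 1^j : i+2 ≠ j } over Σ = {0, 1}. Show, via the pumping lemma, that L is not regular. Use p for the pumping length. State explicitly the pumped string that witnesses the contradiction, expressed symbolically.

Assume L is regular. Let p be the pumping length given by the pumping lemma.
Choose w = 0^p 1^{p+p!+2}. Since p ≠ (p+p!+2)-2 = p+p!, w ∈ L; and |w| ≥ p.
Write w = xyz as guaranteed by the lemma, with |xy| ≤ p and |y| > 0.
Since the first p symbols of w are all 0's and |xy| ≤ p, y lies entirely in the leading 0-block: y = 0^k for some k with 1 ≤ k ≤ p.
Since 1 ≤ k ≤ p, k divides p!; set t = 1 + p!/k. Then xy^t z has p + (p!/k)·k = p + p! copies of 0. Now the 0-count is p+p! and (1-count)-2 = (p+p!+2)-2 = p+p!, so i+2 ≠ j fails. So xy^t z = 0^{p+p!} 1^{p+p!+2} ∉ L.
This is a contradiction; hence L is not regular.

0^{p+p!} 1^{p+p!+2}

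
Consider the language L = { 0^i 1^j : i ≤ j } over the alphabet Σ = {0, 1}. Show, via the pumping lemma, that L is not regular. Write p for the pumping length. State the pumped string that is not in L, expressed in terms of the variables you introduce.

0^{p+k} 1^p

Suppose for contradiction that L is regular, and let p be the pumping length.
Choose w = 0^p 1^p ∈ L, with |w| = 2p ≥ p.
Write w = xyz as guaranteed by the lemma, with |xy| ≤ p and y is nonempty.
Since the first p symbols of w are all 0's and |xy| ≤ p, y lies entirely in the leading 0-block: y = 0^k for some k with 1 ≤ k ≤ p.
Consider xy^2z = 0^{p+k} 1^p. Since k ≥ 1, the 0-count p+k exceeds the 1-count p, so i ≤ j fails; thus xy^2z ∉ L.
This is a contradiction; hence L is not regular.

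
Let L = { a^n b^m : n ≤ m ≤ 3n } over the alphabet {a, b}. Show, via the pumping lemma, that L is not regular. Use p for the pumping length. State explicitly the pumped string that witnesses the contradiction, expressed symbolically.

a^{p+k} b^p

Toward a contradiction, assume L is regular with pumping length p.
Take w = a^p b^p ∈ L (since p ≤ p ≤ 3p), with |w| = 2p ≥ p.
Write w = xyz as guaranteed by the lemma, with |xy| ≤ p and |y| ≥ 1.
The first p characters of w are a's, so xy (and hence y) consists only of a's. Write y = a^k, 1 ≤ k ≤ p.
Pump with i = 2: xy^2z = a^{p+k} b^p. Now n = p+k > p = m, so the condition n ≤ m fails. Thus xy^2z ∉ L.
Contradiction. Therefore L is not regular.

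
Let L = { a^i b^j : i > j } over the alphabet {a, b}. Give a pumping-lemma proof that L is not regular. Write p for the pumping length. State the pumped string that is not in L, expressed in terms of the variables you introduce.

Assume L is regular. Let p be the pumping length given by the pumping lemma.
Choose w = a^{p+1} b^p ∈ L, with |w| = 2p+1 ≥ p.
By the pumping lemma, w = xyz with |xy| ≤ p and |y| ≥ 1.
Because |xy| ≤ p and w begins with p copies of a, we have y = a^k with 1 ≤ k ≤ p.
Consider xy^0z = xz = a^{p+1-k} b^p. Since k ≥ 1, the a-count p+1-k is at most p, so i > j fails; thus xz ∉ L.
This contradicts the pumping lemma, so L is not regular.

a^{p+1-k} b^p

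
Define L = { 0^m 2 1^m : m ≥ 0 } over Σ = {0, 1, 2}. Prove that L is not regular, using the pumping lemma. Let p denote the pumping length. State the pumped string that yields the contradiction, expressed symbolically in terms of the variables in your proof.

Suppose for contradiction that L is regular, and let p be the pumping length.
Take w = 0^p 2 1^p ∈ L with |w| = 2p+1 ≥ p.
The pumping lemma gives a decomposition w = xyz where |xy| ≤ p and y is nonempty.
Because |xy| ≤ p and w begins with p copies of 0, we have y = 0^k with 1 ≤ k ≤ p.
Pump with i = 2: xy^2z = 0^{p+k} 2 1^p, which would require p+k = p. But k ≥ 1, so xy^2z ∉ L.
This is a contradiction; hence L is not regular.

0^{p+k} 2 1^p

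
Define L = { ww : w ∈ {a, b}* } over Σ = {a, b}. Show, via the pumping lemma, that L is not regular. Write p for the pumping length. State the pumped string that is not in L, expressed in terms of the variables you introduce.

a^{p+k} b^p a^p b^p

Assume L is regular; let p be its pumping constant.
Take w = a^p b^p a^p b^p = uu where u = a^pb^p; then w ∈ L and |w| = 4p ≥ p.
Write w = xyz as guaranteed by the lemma, with |xy| ≤ p and y is nonempty.
Because |xy| ≤ p and w begins with p copies of a, we have y = a^k with 1 ≤ k ≤ p.
Pump with i = 2: xy^2z = a^{p+k} b^p a^p b^p, of length 4p+k. Suppose this equals vv. The string starts with a and ends with b, so v does too; thus the boundary between the two copies of v is a b→a transition. There is exactly one such transition, at position 2p+k, so |v| = 2p+k and |vv| = 4p+2k ≠ 4p+k since k ≥ 1. So xy^2z ∉ L.
This is a contradiction; hence L is not regular.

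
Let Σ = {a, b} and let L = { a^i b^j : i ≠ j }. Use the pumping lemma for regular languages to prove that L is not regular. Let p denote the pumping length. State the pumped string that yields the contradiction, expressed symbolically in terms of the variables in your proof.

Suppose for contradiction that L is regular, and let p be the pumping length.
Choose w = a^p b^{p+p!}. Since p ≠ p+p!, w ∈ L; and |w| ≥ p.
The pumping lemma gives a decomposition w = xyz where |xy| ≤ p and |y| > 0.
Because |xy| ≤ p and w begins with p copies of a, we have y = a^k with 1 ≤ k ≤ p.
Since 1 ≤ k ≤ p, k divides p!; set t = 1 + p!/k. Then xy^t z has p + (p!/k)·k = p + p! copies of a. Now the a-count equals the b-count, so i ≠ j fails. So xy^t z = a^{p+p!} b^{p+p!} ∉ L.
This is a contradiction; hence L is not regular.

a^{p+p!} b^{p+p!}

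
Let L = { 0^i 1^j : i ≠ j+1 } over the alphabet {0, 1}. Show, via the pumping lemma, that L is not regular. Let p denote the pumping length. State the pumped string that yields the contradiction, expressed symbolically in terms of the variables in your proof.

Suppose for contradiction that L is regular, and let p be the pumping length.
Choose w = 0^p 1^{p+p!-1}. Since p ≠ (p+p!-1)+1 = p+p!, w ∈ L; and |w| ≥ p.
The pumping lemma gives a decomposition w = xyz where |xy| ≤ p and |y| > 0.
Since the first p symbols of w are all 0's and |xy| ≤ p, y lies entirely in the leading 0-block: y = 0^k for some k with 1 ≤ k ≤ p.
Since 1 ≤ k ≤ p, k divides p!; set t = 1 + p!/k. Then xy^t z has p + (p!/k)·k = p + p! copies of 0. Now the 0-count is p+p! and (1-count)+1 = (p+p!-1)+1 = p+p!, so i ≠ j+1 fails. So xy^t z = 0^{p+p!} 1^{p+p!-1} ∉ L.
This is a contradiction; hence L is not regular.

0^{p+p!} 1^{p+p!-1}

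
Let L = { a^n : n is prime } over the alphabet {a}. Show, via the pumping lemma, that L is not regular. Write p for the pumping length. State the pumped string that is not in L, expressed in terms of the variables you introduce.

a^{q(1+k)}

Suppose for contradiction that L is regular, and let p be the pumping length.
Let q be a prime with q ≥ p+2 (infinitely many primes exist), and take w = a^q ∈ L with |w| = q ≥ p.
Write w = xyz as guaranteed by the lemma, with |xy| ≤ p and |y| ≥ 1.
Then y = a^k for some k with 1 ≤ k ≤ p.
Since 1 ≤ k ≤ p, |xz| = q-k. Pump with i = q+1: |xy^{q+1}z| = (q-k)+(q+1)k = q+qk = q(1+k), which is composite (both factors ≥ 2). So xy^{q+1}z = a^{q(1+k)} ∉ L.
This contradicts the pumping lemma, so L is not regular.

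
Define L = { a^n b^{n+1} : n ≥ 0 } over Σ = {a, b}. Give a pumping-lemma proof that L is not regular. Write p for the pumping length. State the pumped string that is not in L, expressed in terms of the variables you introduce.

a^{p+k} b^{p+1}

Suppose for contradiction that L is regular, and let p be the pumping length.
Choose w = a^p b^{p+1}, which is in L with |w| = 2p+1 ≥ p.
By the pumping lemma, w = xyz with |xy| ≤ p and |y| ≥ 1.
Because |xy| ≤ p and w begins with p copies of a, we have y = a^k with 1 ≤ k ≤ p.
Pump with i = 2: xy^2z = a^{p+k} b^{p+1}. For this to lie in L we would need p+1 = (p+k)+1, which forces k = 0. But k ≥ 1, so xy^2z ∉ L.
This contradicts the pumping lemma, so L is not regular.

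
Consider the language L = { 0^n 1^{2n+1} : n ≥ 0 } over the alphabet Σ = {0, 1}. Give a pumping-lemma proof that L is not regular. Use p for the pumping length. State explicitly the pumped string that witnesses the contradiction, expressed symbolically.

Toward a contradiction, assume L is regular with pumping length p.
Let w = 0^p 1^{2p+1} ∈ L; note |w| = 3p+1 ≥ p.
Write w = xyz as guaranteed by the lemma, with |xy| ≤ p and |y| ≥ 1.
Because |xy| ≤ p and w begins with p copies of 0, we have y = 0^k with 1 ≤ k ≤ p.
Pump with i = 2: xy^2z = 0^{p+k} 1^{2p+1}. For this to lie in L we would need 2p+1 = 2(p+k)+1, which forces k = 0. But k ≥ 1, so xy^2z ∉ L.
Contradiction. Therefore L is not regular.

0^{p+k} 1^{2p+1}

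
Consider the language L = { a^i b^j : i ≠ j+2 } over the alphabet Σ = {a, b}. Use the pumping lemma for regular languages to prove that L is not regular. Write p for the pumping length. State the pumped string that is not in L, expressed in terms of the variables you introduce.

a^{p+p!} b^{p+p!-2}

Assume L is regular. Let p be the pumping length given by the pumping lemma.
Choose w = a^p b^{p+p!-2}. Since p ≠ (p+p!-2)+2 = p+p!, w ∈ L; and |w| ≥ p.
The pumping lemma gives a decomposition w = xyz where |xy| ≤ p and |y| ≥ 1.
Because |xy| ≤ p and w begins with p copies of a, we have y = a^k with 1 ≤ k ≤ p.
Since 1 ≤ k ≤ p, k divides p!; set t = 1 + p!/k. Then xy^t z has p + (p!/k)·k = p + p! copies of a. Now the a-count is p+p! and (b-count)+2 = (p+p!-2)+2 = p+p!, so i ≠ j+2 fails. So xy^t z = a^{p+p!} b^{p+p!-2} ∉ L.
This contradicts the pumping lemma, so L is not regular.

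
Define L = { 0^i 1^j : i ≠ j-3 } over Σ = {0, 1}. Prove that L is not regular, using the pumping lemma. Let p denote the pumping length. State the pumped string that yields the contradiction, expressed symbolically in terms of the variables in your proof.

0^{p+p!} 1^{p+p!+3}

Assume L is regular. Let p be the pumping length given by the pumping lemma.
Choose w = 0^p 1^{p+p!+3}. Since p ≠ (p+p!+3)-3 = p+p!, w ∈ L; and |w| ≥ p.
The pumping lemma gives a decomposition w = xyz where |xy| ≤ p and |y| ≥ 1.
Because |xy| ≤ p and w begins with p copies of 0, we have y = 0^k with 1 ≤ k ≤ p.
Since 1 ≤ k ≤ p, k divides p!; set t = 1 + p!/k. Then xy^t z has p + (p!/k)·k = p + p! copies of 0. Now the 0-count is p+p! and (1-count)-3 = (p+p!+3)-3 = p+p!, so i ≠ j-3 fails. So xy^t z = 0^{p+p!} 1^{p+p!+3} ∉ L.
This is a contradiction; hence L is not regular.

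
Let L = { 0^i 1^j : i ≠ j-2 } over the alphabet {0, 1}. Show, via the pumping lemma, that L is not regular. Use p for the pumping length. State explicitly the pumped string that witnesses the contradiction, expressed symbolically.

Suppose for contradiction that L is regular, and let p be the pumping length.
Choose w = 0^p 1^{p+p!+2}. Since p ≠ (p+p!+2)-2 = p+p!, w ∈ L; and |w| ≥ p.
Write w = xyz as guaranteed by the lemma, with |xy| ≤ p and |y| ≥ 1.
Because |xy| ≤ p and w begins with p copies of 0, we have y = 0^k with 1 ≤ k ≤ p.
Since 1 ≤ k ≤ p, k divides p!; set t = 1 + p!/k. Then xy^t z has p + (p!/k)·k = p + p! copies of 0. Now the 0-count is p+p! and (1-count)-2 = (p+p!+2)-2 = p+p!, so i ≠ j-2 fails. So xy^t z = 0^{p+p!} 1^{p+p!+2} ∉ L.
This contradicts the pumping lemma, so L is not regular.

0^{p+p!} 1^{p+p!+2}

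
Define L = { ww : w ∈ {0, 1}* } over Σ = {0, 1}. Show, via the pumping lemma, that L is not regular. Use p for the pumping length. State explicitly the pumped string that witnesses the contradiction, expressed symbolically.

0^{p+k} 1^p 0^p 1^p

Toward a contradiction, assume L is regular with pumping length p.
Take w = 0^p 1^p 0^p 1^p = uu where u = 0^p1^p; then w ∈ L and |w| = 4p ≥ p.
The pumping lemma gives a decomposition w = xyz where |xy| ≤ p and |y| ≥ 1.
Since the first p symbols of w are all 0's and |xy| ≤ p, y lies entirely in the leading 0-block: y = 0^k for some k with 1 ≤ k ≤ p.
Pump with i = 2: xy^2z = 0^{p+k} 1^p 0^p 1^p, of length 4p+k. Suppose this equals vv. The string starts with 0 and ends with 1, so v does too; thus the boundary between the two copies of v is a 1→0 transition. There is exactly one such transition, at position 2p+k, so |v| = 2p+k and |vv| = 4p+2k ≠ 4p+k since k ≥ 1. So xy^2z ∉ L.
This is a contradiction; hence L is not regular.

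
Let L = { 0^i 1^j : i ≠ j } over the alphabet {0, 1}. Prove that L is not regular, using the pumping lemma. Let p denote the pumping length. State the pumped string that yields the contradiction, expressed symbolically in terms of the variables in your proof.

0^{p+p!} 1^{p+p!}

Assume L is regular. Let p be the pumping length given by the pumping lemma.
Choose w = 0^p 1^{p+p!}. Since p ≠ p+p!, w ∈ L; and |w| ≥ p.
Write w = xyz as guaranteed by the lemma, with |xy| ≤ p and |y| > 0.
The first p characters of w are 0's, so xy (and hence y) consists only of 0's. Write y = 0^k, 1 ≤ k ≤ p.
Since 1 ≤ k ≤ p, k divides p!; set t = 1 + p!/k. Then xy^t z has p + (p!/k)·k = p + p! copies of 0. Now the 0-count equals the 1-count, so i ≠ j fails. So xy^t z = 0^{p+p!} 1^{p+p!} ∉ L.
This is a contradiction; hence L is not regular.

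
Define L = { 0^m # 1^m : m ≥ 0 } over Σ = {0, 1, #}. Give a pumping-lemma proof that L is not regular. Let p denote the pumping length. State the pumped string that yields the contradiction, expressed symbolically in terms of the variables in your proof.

Suppose for contradiction that L is regular, and let p be the pumping length.
Take w = 0^p # 1^p ∈ L with |w| = 2p+1 ≥ p.
Write w = xyz as guaranteed by the lemma, with |xy| ≤ p and |y| ≥ 1.
Since the first p symbols of w are all 0's and |xy| ≤ p, y lies entirely in the leading 0-block: y = 0^k for some k with 1 ≤ k ≤ p.
Pump with i = 2: xy^2z = 0^{p+k} # 1^p, which would require p+k = p. But k ≥ 1, so xy^2z ∉ L.
Contradiction. Therefore L is not regular.

0^{p+k} # 1^p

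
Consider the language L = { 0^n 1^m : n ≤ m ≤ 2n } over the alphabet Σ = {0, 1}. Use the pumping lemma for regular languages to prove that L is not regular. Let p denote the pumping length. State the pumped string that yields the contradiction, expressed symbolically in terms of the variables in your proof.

0^{p+k} 1^p

Assume L is regular; let p be its pumping constant.
Take w = 0^p 1^p ∈ L (since p ≤ p ≤ 2p), with |w| = 2p ≥ p.
Write w = xyz as guaranteed by the lemma, with |xy| ≤ p and y is nonempty.
Since the first p symbols of w are all 0's and |xy| ≤ p, y lies entirely in the leading 0-block: y = 0^k for some k with 1 ≤ k ≤ p.
Pump with i = 2: xy^2z = 0^{p+k} 1^p. Now n = p+k > p = m, so the condition n ≤ m fails. Thus xy^2z ∉ L.
This contradicts the pumping lemma, so L is not regular.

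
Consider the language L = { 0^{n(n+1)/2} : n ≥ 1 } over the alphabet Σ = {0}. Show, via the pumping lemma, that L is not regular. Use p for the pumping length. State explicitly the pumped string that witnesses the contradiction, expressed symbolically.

0^{p(p+1)/2+k}

Assume L is regular; let p be its pumping constant.
Take w = 0^{p(p+1)/2} ∈ L with |w| = p(p+1)/2 ≥ p.
By the pumping lemma, w = xyz with |xy| ≤ p and |y| > 0.
Then y = 0^k for some k with 1 ≤ k ≤ p.
Pump with i = 2: xy^2z = 0^{p(p+1)/2+k}. Since 1 ≤ k ≤ p, p(p+1)/2 < p(p+1)/2+k ≤ p(p+1)/2+p < (p+1)(p+2)/2, so p(p+1)/2+k is strictly between consecutive triangular numbers. So xy^2z ∉ L.
This is a contradiction; hence L is not regular.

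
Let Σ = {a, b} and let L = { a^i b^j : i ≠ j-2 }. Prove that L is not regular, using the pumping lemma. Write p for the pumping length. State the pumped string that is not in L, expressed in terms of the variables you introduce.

Assume L is regular; let p be its pumping constant.
Choose w = a^p b^{p+p!+2}. Since p ≠ (p+p!+2)-2 = p+p!, w ∈ L; and |w| ≥ p.
Write w = xyz as guaranteed by the lemma, with |xy| ≤ p and y is nonempty.
Since the first p symbols of w are all a's and |xy| ≤ p, y lies entirely in the leading a-block: y = a^k for some k with 1 ≤ k ≤ p.
Since 1 ≤ k ≤ p, k divides p!; set t = 1 + p!/k. Then xy^t z has p + (p!/k)·k = p + p! copies of a. Now the a-count is p+p! and (b-count)-2 = (p+p!+2)-2 = p+p!, so i ≠ j-2 fails. So xy^t z = a^{p+p!} b^{p+p!+2} ∉ L.
This is a contradiction; hence L is not regular.

a^{p+p!} b^{p+p!+2}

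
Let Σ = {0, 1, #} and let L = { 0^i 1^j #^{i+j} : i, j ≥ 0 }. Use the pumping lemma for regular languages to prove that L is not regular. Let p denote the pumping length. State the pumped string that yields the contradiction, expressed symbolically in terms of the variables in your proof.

0^{p+k} 1^p #^{2p}

Toward a contradiction, assume L is regular with pumping length p.
Take w = 0^p 1^p #^{2p} ∈ L (with i=j=p, i+j=2p), |w| = 4p ≥ p.
The pumping lemma gives a decomposition w = xyz where |xy| ≤ p and y is nonempty.
The first p characters of w are 0's, so xy (and hence y) consists only of 0's. Write y = 0^k, 1 ≤ k ≤ p.
Consider xy^2z = 0^{p+k} 1^p #^{2p}. Now the 0- and 1-counts sum to 2p+k, but the #-count is 2p ≠ 2p+k. So xy^2z ∉ L.
Contradiction. Therefore L is not regular.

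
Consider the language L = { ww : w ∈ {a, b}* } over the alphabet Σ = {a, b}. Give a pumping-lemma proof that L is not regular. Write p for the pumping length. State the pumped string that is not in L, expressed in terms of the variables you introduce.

Suppose for contradiction that L is regular, and let p be the pumping length.
Take w = a^p b^p a^p b^p = uu where u = a^pb^p; then w ∈ L and |w| = 4p ≥ p.
Write w = xyz as guaranteed by the lemma, with |xy| ≤ p and y is nonempty.
The first p characters of w are a's, so xy (and hence y) consists only of a's. Write y = a^k, 1 ≤ k ≤ p.
Pump with i = 2: xy^2z = a^{p+k} b^p a^p b^p, of length 4p+k. Suppose this equals vv. The string starts with a and ends with b, so v does too; thus the boundary between the two copies of v is a b→a transition. There is exactly one such transition, at position 2p+k, so |v| = 2p+k and |vv| = 4p+2k ≠ 4p+k since k ≥ 1. So xy^2z ∉ L.
Contradiction. Therefore L is not regular.

a^{p+k} b^p a^p b^p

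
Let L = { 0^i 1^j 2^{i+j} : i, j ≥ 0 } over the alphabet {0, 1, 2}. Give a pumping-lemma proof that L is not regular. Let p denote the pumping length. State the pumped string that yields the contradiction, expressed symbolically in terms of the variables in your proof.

0^{p+k} 1^p 2^{2p}

Assume L is regular; let p be its pumping constant.
Take w = 0^p 1^p 2^{2p} ∈ L (with i=j=p, i+j=2p), |w| = 4p ≥ p.
Write w = xyz as guaranteed by the lemma, with |xy| ≤ p and |y| > 0.
Since the first p symbols of w are all 0's and |xy| ≤ p, y lies entirely in the leading 0-block: y = 0^k for some k with 1 ≤ k ≤ p.
Consider xy^2z = 0^{p+k} 1^p 2^{2p}. Now the 0- and 1-counts sum to 2p+k, but the 2-count is 2p ≠ 2p+k. So xy^2z ∉ L.
Contradiction. Therefore L is not regular.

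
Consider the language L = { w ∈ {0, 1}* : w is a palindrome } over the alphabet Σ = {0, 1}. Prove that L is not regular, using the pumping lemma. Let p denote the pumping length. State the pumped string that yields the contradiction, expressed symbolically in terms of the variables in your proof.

0^{p+k} 1 0^p

Assume L is regular. Let p be the pumping length given by the pumping lemma.
Take w = 0^p 1 0^p, a palindrome of length 2p+1 ≥ p.
The pumping lemma gives a decomposition w = xyz where |xy| ≤ p and y is nonempty.
The first p characters of w are 0's, so xy (and hence y) consists only of 0's. Write y = 0^k, 1 ≤ k ≤ p.
Pump with i = 2: xy^2z = 0^{p+k} 1 0^p. Its reverse is 0^p 1 0^{p+k}, which differs from xy^2z since k ≥ 1. So xy^2z is not a palindrome and xy^2z ∉ L.
This contradicts the pumping lemma, so L is not regular.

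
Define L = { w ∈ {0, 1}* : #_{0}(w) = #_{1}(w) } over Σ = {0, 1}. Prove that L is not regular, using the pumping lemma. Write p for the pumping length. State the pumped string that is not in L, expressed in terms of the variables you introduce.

Assume L is regular. Let p be the pumping length given by the pumping lemma.
Choose w = 0^p 1^p ∈ L with |w| = 2p ≥ p.
By the pumping lemma, w = xyz with |xy| ≤ p and |y| ≥ 1.
Since the first p symbols of w are all 0's and |xy| ≤ p, y lies entirely in the leading 0-block: y = 0^k for some k with 1 ≤ k ≤ p.
Pump with i = 2: xy^2z = 0^{p+k} 1^p has p+k occurrences of 0 but only p of 1. Since k ≥ 1 the counts differ, so xy^2z ∉ L.
This is a contradiction; hence L is not regular.

0^{p+k} 1^p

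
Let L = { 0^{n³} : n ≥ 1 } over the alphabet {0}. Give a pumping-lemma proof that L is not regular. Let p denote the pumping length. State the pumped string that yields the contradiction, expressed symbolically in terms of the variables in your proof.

0^{p³+k}

Assume L is regular; let p be its pumping constant.
Take w = 0^{p³} ∈ L with |w| = p³ ≥ p.
By the pumping lemma, w = xyz with |xy| ≤ p and |y| > 0.
Then y = 0^k for some k with 1 ≤ k ≤ p.
Pump with i = 2: xy^2z = 0^{p³+k}. Since 1 ≤ k ≤ p, p³ < p³+k ≤ p³+p < p³+3p²+3p+1 = (p+1)³, so p³+k is not a perfect cube. So xy^2z ∉ L.
This is a contradiction; hence L is not regular.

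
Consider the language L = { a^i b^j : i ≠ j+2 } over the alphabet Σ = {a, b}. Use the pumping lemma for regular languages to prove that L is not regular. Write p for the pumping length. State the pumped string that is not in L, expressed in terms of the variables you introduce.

a^{p+p!} b^{p+p!-2}

Assume L is regular. Let p be the pumping length given by the pumping lemma.
Choose w = a^p b^{p+p!-2}. Since p ≠ (p+p!-2)+2 = p+p!, w ∈ L; and |w| ≥ p.
By the pumping lemma, w = xyz with |xy| ≤ p and y is nonempty.
The first p characters of w are a's, so xy (and hence y) consists only of a's. Write y = a^k, 1 ≤ k ≤ p.
Since 1 ≤ k ≤ p, k divides p!; set t = 1 + p!/k. Then xy^t z has p + (p!/k)·k = p + p! copies of a. Now the a-count is p+p! and (b-count)+2 = (p+p!-2)+2 = p+p!, so i ≠ j+2 fails. So xy^t z = a^{p+p!} b^{p+p!-2} ∉ L.
This is a contradiction; hence L is not regular.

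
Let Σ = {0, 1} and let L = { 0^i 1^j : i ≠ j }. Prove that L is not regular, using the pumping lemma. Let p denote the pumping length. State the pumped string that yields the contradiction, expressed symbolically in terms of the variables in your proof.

0^{p+p!} 1^{p+p!}

Assume L is regular; let p be its pumping constant.
Choose w = 0^p 1^{p+p!}. Since p ≠ p+p!, w ∈ L; and |w| ≥ p.
Write w = xyz as guaranteed by the lemma, with |xy| ≤ p and y is nonempty.
The first p characters of w are 0's, so xy (and hence y) consists only of 0's. Write y = 0^k, 1 ≤ k ≤ p.
Since 1 ≤ k ≤ p, k divides p!; set t = 1 + p!/k. Then xy^t z has p + (p!/k)·k = p + p! copies of 0. Now the 0-count equals the 1-count, so i ≠ j fails. So xy^t z = 0^{p+p!} 1^{p+p!} ∉ L.
Contradiction. Therefore L is not regular.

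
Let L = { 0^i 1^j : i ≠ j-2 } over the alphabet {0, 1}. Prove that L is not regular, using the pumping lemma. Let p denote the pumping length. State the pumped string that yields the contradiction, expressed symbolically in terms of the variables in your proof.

0^{p+p!} 1^{p+p!+2}

Suppose for contradiction that L is regular, and let p be the pumping length.
Choose w = 0^p 1^{p+p!+2}. Since p ≠ (p+p!+2)-2 = p+p!, w ∈ L; and |w| ≥ p.
The pumping lemma gives a decomposition w = xyz where |xy| ≤ p and |y| ≥ 1.
The first p characters of w are 0's, so xy (and hence y) consists only of 0's. Write y = 0^k, 1 ≤ k ≤ p.
Since 1 ≤ k ≤ p, k divides p!; set t = 1 + p!/k. Then xy^t z has p + (p!/k)·k = p + p! copies of 0. Now the 0-count is p+p! and (1-count)-2 = (p+p!+2)-2 = p+p!, so i ≠ j-2 fails. So xy^t z = 0^{p+p!} 1^{p+p!+2} ∉ L.
Contradiction. Therefore L is not regular.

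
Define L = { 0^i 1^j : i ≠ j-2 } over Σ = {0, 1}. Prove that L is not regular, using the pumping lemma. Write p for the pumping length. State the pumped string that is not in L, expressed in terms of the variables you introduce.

Assume L is regular. Let p be the pumping length given by the pumping lemma.
Choose w = 0^p 1^{p+p!+2}. Since p ≠ (p+p!+2)-2 = p+p!, w ∈ L; and |w| ≥ p.
By the pumping lemma, w = xyz with |xy| ≤ p and |y| ≥ 1.
Because |xy| ≤ p and w begins with p copies of 0, we have y = 0^k with 1 ≤ k ≤ p.
Since 1 ≤ k ≤ p, k divides p!; set t = 1 + p!/k. Then xy^t z has p + (p!/k)·k = p + p! copies of 0. Now the 0-count is p+p! and (1-count)-2 = (p+p!+2)-2 = p+p!, so i ≠ j-2 fails. So xy^t z = 0^{p+p!} 1^{p+p!+2} ∉ L.
Contradiction. Therefore L is not regular.

0^{p+p!} 1^{p+p!+2}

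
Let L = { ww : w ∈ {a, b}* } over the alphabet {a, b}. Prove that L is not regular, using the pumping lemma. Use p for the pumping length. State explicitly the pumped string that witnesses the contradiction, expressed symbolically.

a^{p+k} b^p a^p b^p

Toward a contradiction, assume L is regular with pumping length p.
Take w = a^p b^p a^p b^p = uu where u = a^pb^p; then w ∈ L and |w| = 4p ≥ p.
Write w = xyz as guaranteed by the lemma, with |xy| ≤ p and |y| > 0.
The first p characters of w are a's, so xy (and hence y) consists only of a's. Write y = a^k, 1 ≤ k ≤ p.
Pump with i = 2: xy^2z = a^{p+k} b^p a^p b^p, of length 4p+k. Suppose this equals vv. The string starts with a and ends with b, so v does too; thus the boundary between the two copies of v is a b→a transition. There is exactly one such transition, at position 2p+k, so |v| = 2p+k and |vv| = 4p+2k ≠ 4p+k since k ≥ 1. So xy^2z ∉ L.
This is a contradiction; hence L is not regular.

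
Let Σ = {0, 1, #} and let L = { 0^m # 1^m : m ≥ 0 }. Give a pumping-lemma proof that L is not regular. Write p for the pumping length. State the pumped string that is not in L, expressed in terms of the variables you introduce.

0^{p+k} # 1^p

Assume L is regular. Let p be the pumping length given by the pumping lemma.
Take w = 0^p # 1^p ∈ L with |w| = 2p+1 ≥ p.
The pumping lemma gives a decomposition w = xyz where |xy| ≤ p and y is nonempty.
Because |xy| ≤ p and w begins with p copies of 0, we have y = 0^k with 1 ≤ k ≤ p.
Pump with i = 2: xy^2z = 0^{p+k} # 1^p, which would require p+k = p. But k ≥ 1, so xy^2z ∉ L.
Contradiction. Therefore L is not regular.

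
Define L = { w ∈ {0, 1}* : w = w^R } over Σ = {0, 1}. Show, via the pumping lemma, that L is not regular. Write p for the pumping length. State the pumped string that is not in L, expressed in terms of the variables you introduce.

Suppose for contradiction that L is regular, and let p be the pumping length.
Take w = 0^p 1 0^p, a palindrome of length 2p+1 ≥ p.
The pumping lemma gives a decomposition w = xyz where |xy| ≤ p and |y| ≥ 1.
The first p characters of w are 0's, so xy (and hence y) consists only of 0's. Write y = 0^k, 1 ≤ k ≤ p.
Pump with i = 2: xy^2z = 0^{p+k} 1 0^p. Its reverse is 0^p 1 0^{p+k}, which differs from xy^2z since k ≥ 1. So xy^2z is not a palindrome and xy^2z ∉ L.
This contradicts the pumping lemma, so L is not regular.

0^{p+k} 1 0^p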